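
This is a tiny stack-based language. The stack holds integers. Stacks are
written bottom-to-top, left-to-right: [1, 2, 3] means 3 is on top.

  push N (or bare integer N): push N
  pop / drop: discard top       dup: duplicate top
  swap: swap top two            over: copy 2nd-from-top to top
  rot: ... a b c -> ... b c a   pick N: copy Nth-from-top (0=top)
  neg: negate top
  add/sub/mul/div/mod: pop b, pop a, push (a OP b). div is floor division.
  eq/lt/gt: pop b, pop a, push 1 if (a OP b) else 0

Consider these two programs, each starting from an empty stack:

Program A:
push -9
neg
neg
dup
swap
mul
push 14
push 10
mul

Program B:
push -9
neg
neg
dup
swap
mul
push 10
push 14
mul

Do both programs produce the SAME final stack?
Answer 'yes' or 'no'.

Answer: yes

Derivation:
Program A trace:
  After 'push -9': [-9]
  After 'neg': [9]
  After 'neg': [-9]
  After 'dup': [-9, -9]
  After 'swap': [-9, -9]
  After 'mul': [81]
  After 'push 14': [81, 14]
  After 'push 10': [81, 14, 10]
  After 'mul': [81, 140]
Program A final stack: [81, 140]

Program B trace:
  After 'push -9': [-9]
  After 'neg': [9]
  After 'neg': [-9]
  After 'dup': [-9, -9]
  After 'swap': [-9, -9]
  After 'mul': [81]
  After 'push 10': [81, 10]
  After 'push 14': [81, 10, 14]
  After 'mul': [81, 140]
Program B final stack: [81, 140]
Same: yes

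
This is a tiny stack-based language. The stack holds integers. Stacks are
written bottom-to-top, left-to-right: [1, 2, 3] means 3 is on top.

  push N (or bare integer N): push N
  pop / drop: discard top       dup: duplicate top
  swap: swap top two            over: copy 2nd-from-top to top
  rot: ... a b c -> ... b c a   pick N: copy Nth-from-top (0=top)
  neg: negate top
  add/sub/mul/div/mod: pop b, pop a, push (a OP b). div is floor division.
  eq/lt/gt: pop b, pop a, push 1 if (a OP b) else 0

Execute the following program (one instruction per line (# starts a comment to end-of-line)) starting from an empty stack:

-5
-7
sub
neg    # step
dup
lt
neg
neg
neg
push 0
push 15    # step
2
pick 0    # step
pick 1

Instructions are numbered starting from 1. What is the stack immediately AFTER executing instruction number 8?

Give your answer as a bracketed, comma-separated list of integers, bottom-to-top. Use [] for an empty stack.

Answer: [0]

Derivation:
Step 1 ('-5'): [-5]
Step 2 ('-7'): [-5, -7]
Step 3 ('sub'): [2]
Step 4 ('neg'): [-2]
Step 5 ('dup'): [-2, -2]
Step 6 ('lt'): [0]
Step 7 ('neg'): [0]
Step 8 ('neg'): [0]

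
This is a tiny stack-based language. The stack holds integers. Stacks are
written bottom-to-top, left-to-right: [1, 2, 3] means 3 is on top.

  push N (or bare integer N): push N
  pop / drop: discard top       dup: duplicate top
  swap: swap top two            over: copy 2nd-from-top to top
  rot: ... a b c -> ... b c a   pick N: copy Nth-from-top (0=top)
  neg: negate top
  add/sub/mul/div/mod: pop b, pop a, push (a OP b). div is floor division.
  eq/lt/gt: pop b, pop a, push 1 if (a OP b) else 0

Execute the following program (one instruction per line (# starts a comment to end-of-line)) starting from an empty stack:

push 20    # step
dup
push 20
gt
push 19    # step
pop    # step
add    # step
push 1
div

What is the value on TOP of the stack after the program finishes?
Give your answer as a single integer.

After 'push 20': [20]
After 'dup': [20, 20]
After 'push 20': [20, 20, 20]
After 'gt': [20, 0]
After 'push 19': [20, 0, 19]
After 'pop': [20, 0]
After 'add': [20]
After 'push 1': [20, 1]
After 'div': [20]

Answer: 20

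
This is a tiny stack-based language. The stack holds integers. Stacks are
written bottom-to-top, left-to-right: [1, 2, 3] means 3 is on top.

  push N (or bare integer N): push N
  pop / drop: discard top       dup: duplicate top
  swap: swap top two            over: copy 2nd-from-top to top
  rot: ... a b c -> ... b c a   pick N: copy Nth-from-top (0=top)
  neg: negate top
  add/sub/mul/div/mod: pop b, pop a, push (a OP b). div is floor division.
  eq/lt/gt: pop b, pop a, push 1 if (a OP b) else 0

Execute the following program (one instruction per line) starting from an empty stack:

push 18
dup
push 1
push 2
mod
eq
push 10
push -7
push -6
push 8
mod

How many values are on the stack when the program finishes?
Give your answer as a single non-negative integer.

After 'push 18': stack = [18] (depth 1)
After 'dup': stack = [18, 18] (depth 2)
After 'push 1': stack = [18, 18, 1] (depth 3)
After 'push 2': stack = [18, 18, 1, 2] (depth 4)
After 'mod': stack = [18, 18, 1] (depth 3)
After 'eq': stack = [18, 0] (depth 2)
After 'push 10': stack = [18, 0, 10] (depth 3)
After 'push -7': stack = [18, 0, 10, -7] (depth 4)
After 'push -6': stack = [18, 0, 10, -7, -6] (depth 5)
After 'push 8': stack = [18, 0, 10, -7, -6, 8] (depth 6)
After 'mod': stack = [18, 0, 10, -7, 2] (depth 5)

Answer: 5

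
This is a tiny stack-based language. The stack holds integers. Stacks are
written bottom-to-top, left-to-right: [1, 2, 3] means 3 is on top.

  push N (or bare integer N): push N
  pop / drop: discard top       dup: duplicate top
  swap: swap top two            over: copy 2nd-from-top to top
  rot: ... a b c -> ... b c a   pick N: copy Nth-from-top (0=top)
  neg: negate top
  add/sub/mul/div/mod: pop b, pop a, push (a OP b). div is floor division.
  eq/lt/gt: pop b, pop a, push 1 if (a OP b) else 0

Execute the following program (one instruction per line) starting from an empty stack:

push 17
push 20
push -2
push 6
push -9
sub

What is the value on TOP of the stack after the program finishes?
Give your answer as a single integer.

Answer: 15

Derivation:
After 'push 17': [17]
After 'push 20': [17, 20]
After 'push -2': [17, 20, -2]
After 'push 6': [17, 20, -2, 6]
After 'push -9': [17, 20, -2, 6, -9]
After 'sub': [17, 20, -2, 15]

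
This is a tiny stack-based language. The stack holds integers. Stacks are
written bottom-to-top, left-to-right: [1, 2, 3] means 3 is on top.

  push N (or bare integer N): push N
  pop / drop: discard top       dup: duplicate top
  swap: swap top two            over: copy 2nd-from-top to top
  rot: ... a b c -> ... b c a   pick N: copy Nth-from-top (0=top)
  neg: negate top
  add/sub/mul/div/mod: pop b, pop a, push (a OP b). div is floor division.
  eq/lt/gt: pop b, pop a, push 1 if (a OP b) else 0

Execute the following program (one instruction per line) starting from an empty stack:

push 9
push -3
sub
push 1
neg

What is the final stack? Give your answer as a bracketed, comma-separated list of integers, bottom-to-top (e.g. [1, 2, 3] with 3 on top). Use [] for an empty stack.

After 'push 9': [9]
After 'push -3': [9, -3]
After 'sub': [12]
After 'push 1': [12, 1]
After 'neg': [12, -1]

Answer: [12, -1]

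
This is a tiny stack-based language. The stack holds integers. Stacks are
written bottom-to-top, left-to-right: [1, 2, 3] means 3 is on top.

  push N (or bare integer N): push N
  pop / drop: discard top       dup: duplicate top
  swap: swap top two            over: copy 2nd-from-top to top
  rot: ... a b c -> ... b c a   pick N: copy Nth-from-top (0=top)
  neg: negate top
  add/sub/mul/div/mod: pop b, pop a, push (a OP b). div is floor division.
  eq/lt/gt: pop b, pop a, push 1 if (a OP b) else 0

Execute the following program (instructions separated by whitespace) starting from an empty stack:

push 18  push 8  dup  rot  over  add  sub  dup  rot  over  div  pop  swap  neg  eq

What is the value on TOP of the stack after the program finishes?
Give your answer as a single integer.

After 'push 18': [18]
After 'push 8': [18, 8]
After 'dup': [18, 8, 8]
After 'rot': [8, 8, 18]
After 'over': [8, 8, 18, 8]
After 'add': [8, 8, 26]
After 'sub': [8, -18]
After 'dup': [8, -18, -18]
After 'rot': [-18, -18, 8]
After 'over': [-18, -18, 8, -18]
After 'div': [-18, -18, -1]
After 'pop': [-18, -18]
After 'swap': [-18, -18]
After 'neg': [-18, 18]
After 'eq': [0]

Answer: 0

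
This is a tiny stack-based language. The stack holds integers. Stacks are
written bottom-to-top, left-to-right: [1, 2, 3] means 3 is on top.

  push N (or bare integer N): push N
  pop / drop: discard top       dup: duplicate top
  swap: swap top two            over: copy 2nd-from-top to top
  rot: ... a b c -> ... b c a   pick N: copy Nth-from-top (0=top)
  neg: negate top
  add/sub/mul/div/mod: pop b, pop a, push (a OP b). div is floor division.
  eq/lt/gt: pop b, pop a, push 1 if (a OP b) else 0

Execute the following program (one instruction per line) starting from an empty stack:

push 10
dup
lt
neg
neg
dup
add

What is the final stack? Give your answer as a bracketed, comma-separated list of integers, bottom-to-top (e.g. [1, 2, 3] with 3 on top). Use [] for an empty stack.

After 'push 10': [10]
After 'dup': [10, 10]
After 'lt': [0]
After 'neg': [0]
After 'neg': [0]
After 'dup': [0, 0]
After 'add': [0]

Answer: [0]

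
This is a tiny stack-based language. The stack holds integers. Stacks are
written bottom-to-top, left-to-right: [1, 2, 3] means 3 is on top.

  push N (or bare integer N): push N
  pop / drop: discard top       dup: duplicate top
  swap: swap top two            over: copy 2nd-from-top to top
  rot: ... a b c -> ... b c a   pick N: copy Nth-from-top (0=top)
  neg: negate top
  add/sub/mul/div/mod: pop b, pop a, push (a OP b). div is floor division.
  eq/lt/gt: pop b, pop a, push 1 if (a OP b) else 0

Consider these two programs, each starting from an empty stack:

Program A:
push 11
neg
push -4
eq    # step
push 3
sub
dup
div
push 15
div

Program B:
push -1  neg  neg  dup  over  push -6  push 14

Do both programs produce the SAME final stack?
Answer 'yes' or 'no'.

Program A trace:
  After 'push 11': [11]
  After 'neg': [-11]
  After 'push -4': [-11, -4]
  After 'eq': [0]
  After 'push 3': [0, 3]
  After 'sub': [-3]
  After 'dup': [-3, -3]
  After 'div': [1]
  After 'push 15': [1, 15]
  After 'div': [0]
Program A final stack: [0]

Program B trace:
  After 'push -1': [-1]
  After 'neg': [1]
  After 'neg': [-1]
  After 'dup': [-1, -1]
  After 'over': [-1, -1, -1]
  After 'push -6': [-1, -1, -1, -6]
  After 'push 14': [-1, -1, -1, -6, 14]
Program B final stack: [-1, -1, -1, -6, 14]
Same: no

Answer: no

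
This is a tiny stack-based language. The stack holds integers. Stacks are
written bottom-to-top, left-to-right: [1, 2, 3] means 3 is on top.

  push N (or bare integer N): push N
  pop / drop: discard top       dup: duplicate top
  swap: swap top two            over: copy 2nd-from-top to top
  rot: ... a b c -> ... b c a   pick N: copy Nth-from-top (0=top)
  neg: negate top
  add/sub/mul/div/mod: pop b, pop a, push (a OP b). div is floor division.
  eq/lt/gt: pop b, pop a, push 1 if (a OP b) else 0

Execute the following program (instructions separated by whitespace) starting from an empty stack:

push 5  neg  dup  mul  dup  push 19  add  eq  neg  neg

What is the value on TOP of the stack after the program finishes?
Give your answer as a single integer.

After 'push 5': [5]
After 'neg': [-5]
After 'dup': [-5, -5]
After 'mul': [25]
After 'dup': [25, 25]
After 'push 19': [25, 25, 19]
After 'add': [25, 44]
After 'eq': [0]
After 'neg': [0]
After 'neg': [0]

Answer: 0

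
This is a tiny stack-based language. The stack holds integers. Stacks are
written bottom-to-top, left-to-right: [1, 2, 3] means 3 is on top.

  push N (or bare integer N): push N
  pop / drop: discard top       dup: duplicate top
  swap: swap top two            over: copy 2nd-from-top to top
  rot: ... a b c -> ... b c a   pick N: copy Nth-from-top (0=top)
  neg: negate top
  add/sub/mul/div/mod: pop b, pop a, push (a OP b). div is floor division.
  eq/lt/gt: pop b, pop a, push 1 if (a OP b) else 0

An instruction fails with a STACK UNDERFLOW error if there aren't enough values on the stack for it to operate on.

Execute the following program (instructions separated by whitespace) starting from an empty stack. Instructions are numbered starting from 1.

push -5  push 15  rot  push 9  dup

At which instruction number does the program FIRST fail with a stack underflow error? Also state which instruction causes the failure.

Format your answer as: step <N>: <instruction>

Answer: step 3: rot

Derivation:
Step 1 ('push -5'): stack = [-5], depth = 1
Step 2 ('push 15'): stack = [-5, 15], depth = 2
Step 3 ('rot'): needs 3 value(s) but depth is 2 — STACK UNDERFLOW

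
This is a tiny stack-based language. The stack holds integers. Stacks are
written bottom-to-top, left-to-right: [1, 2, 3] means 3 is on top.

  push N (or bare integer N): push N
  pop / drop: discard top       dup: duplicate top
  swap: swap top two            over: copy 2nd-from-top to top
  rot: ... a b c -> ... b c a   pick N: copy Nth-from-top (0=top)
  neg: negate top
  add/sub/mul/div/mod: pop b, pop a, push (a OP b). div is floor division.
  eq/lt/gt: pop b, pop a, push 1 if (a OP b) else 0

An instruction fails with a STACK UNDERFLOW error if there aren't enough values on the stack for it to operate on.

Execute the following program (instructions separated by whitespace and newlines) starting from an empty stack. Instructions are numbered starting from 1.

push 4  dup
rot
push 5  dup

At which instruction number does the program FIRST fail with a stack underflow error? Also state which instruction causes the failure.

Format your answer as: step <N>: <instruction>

Step 1 ('push 4'): stack = [4], depth = 1
Step 2 ('dup'): stack = [4, 4], depth = 2
Step 3 ('rot'): needs 3 value(s) but depth is 2 — STACK UNDERFLOW

Answer: step 3: rot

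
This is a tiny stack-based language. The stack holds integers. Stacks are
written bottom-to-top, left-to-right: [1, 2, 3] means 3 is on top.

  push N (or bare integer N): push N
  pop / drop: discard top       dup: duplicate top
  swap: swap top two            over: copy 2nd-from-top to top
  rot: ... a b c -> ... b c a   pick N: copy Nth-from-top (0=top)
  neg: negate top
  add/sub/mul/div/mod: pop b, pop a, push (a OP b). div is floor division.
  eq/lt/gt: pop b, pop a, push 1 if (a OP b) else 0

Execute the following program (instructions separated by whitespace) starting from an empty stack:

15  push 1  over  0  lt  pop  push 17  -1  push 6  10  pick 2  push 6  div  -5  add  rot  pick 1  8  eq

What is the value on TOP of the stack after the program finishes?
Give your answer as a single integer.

After 'push 15': [15]
After 'push 1': [15, 1]
After 'over': [15, 1, 15]
After 'push 0': [15, 1, 15, 0]
After 'lt': [15, 1, 0]
After 'pop': [15, 1]
After 'push 17': [15, 1, 17]
After 'push -1': [15, 1, 17, -1]
After 'push 6': [15, 1, 17, -1, 6]
After 'push 10': [15, 1, 17, -1, 6, 10]
After 'pick 2': [15, 1, 17, -1, 6, 10, -1]
After 'push 6': [15, 1, 17, -1, 6, 10, -1, 6]
After 'div': [15, 1, 17, -1, 6, 10, -1]
After 'push -5': [15, 1, 17, -1, 6, 10, -1, -5]
After 'add': [15, 1, 17, -1, 6, 10, -6]
After 'rot': [15, 1, 17, -1, 10, -6, 6]
After 'pick 1': [15, 1, 17, -1, 10, -6, 6, -6]
After 'push 8': [15, 1, 17, -1, 10, -6, 6, -6, 8]
After 'eq': [15, 1, 17, -1, 10, -6, 6, 0]

Answer: 0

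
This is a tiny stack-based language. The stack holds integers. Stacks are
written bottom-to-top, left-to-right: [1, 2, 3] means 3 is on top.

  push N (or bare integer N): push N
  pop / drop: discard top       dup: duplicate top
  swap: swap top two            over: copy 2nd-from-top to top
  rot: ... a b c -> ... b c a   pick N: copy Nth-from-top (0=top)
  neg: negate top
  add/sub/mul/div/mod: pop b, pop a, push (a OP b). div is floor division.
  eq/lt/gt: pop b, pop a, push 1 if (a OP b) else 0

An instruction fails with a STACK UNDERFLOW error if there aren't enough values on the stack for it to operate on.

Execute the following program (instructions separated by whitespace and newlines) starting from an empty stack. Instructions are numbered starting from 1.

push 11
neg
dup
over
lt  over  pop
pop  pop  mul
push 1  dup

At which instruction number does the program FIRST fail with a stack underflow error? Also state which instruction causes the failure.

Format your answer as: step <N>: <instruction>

Answer: step 10: mul

Derivation:
Step 1 ('push 11'): stack = [11], depth = 1
Step 2 ('neg'): stack = [-11], depth = 1
Step 3 ('dup'): stack = [-11, -11], depth = 2
Step 4 ('over'): stack = [-11, -11, -11], depth = 3
Step 5 ('lt'): stack = [-11, 0], depth = 2
Step 6 ('over'): stack = [-11, 0, -11], depth = 3
Step 7 ('pop'): stack = [-11, 0], depth = 2
Step 8 ('pop'): stack = [-11], depth = 1
Step 9 ('pop'): stack = [], depth = 0
Step 10 ('mul'): needs 2 value(s) but depth is 0 — STACK UNDERFLOW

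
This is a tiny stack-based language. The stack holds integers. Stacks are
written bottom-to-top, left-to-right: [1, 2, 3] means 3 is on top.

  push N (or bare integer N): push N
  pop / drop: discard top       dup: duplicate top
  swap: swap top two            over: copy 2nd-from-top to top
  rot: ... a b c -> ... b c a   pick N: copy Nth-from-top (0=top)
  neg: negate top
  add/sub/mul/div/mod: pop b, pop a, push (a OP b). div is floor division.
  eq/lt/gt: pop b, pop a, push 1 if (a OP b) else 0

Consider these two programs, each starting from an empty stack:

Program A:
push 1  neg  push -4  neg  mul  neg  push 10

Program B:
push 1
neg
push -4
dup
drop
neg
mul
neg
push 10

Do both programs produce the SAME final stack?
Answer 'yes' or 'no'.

Answer: yes

Derivation:
Program A trace:
  After 'push 1': [1]
  After 'neg': [-1]
  After 'push -4': [-1, -4]
  After 'neg': [-1, 4]
  After 'mul': [-4]
  After 'neg': [4]
  After 'push 10': [4, 10]
Program A final stack: [4, 10]

Program B trace:
  After 'push 1': [1]
  After 'neg': [-1]
  After 'push -4': [-1, -4]
  After 'dup': [-1, -4, -4]
  After 'drop': [-1, -4]
  After 'neg': [-1, 4]
  After 'mul': [-4]
  After 'neg': [4]
  After 'push 10': [4, 10]
Program B final stack: [4, 10]
Same: yes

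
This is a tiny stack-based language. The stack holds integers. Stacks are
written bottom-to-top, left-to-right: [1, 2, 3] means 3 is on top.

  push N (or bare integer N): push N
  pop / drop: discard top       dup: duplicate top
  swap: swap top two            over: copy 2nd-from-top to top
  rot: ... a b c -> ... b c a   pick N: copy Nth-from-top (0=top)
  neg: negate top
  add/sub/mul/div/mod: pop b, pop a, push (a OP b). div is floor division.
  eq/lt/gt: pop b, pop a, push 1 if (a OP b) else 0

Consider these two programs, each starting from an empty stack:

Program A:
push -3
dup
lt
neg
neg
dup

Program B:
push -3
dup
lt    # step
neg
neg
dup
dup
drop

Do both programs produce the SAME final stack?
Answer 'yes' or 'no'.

Program A trace:
  After 'push -3': [-3]
  After 'dup': [-3, -3]
  After 'lt': [0]
  After 'neg': [0]
  After 'neg': [0]
  After 'dup': [0, 0]
Program A final stack: [0, 0]

Program B trace:
  After 'push -3': [-3]
  After 'dup': [-3, -3]
  After 'lt': [0]
  After 'neg': [0]
  After 'neg': [0]
  After 'dup': [0, 0]
  After 'dup': [0, 0, 0]
  After 'drop': [0, 0]
Program B final stack: [0, 0]
Same: yes

Answer: yes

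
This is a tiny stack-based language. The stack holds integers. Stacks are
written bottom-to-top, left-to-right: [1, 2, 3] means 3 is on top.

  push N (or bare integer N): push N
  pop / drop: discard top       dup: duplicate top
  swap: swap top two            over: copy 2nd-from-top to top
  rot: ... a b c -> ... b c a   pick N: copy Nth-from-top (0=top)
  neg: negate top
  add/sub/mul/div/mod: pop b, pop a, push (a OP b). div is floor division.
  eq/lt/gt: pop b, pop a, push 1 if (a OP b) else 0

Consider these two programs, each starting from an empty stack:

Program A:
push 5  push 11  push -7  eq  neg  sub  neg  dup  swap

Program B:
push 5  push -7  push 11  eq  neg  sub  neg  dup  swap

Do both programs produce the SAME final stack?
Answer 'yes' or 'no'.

Program A trace:
  After 'push 5': [5]
  After 'push 11': [5, 11]
  After 'push -7': [5, 11, -7]
  After 'eq': [5, 0]
  After 'neg': [5, 0]
  After 'sub': [5]
  After 'neg': [-5]
  After 'dup': [-5, -5]
  After 'swap': [-5, -5]
Program A final stack: [-5, -5]

Program B trace:
  After 'push 5': [5]
  After 'push -7': [5, -7]
  After 'push 11': [5, -7, 11]
  After 'eq': [5, 0]
  After 'neg': [5, 0]
  After 'sub': [5]
  After 'neg': [-5]
  After 'dup': [-5, -5]
  After 'swap': [-5, -5]
Program B final stack: [-5, -5]
Same: yes

Answer: yes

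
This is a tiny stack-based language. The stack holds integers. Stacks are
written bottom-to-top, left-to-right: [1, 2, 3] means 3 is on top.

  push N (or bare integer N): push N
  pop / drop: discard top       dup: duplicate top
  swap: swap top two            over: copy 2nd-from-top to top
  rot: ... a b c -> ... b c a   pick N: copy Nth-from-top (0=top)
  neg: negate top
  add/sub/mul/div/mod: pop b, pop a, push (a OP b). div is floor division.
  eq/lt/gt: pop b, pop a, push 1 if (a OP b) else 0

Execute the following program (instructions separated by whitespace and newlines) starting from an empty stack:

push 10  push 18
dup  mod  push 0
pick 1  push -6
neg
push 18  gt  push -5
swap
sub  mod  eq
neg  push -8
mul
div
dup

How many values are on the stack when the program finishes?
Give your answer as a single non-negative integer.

Answer: 3

Derivation:
After 'push 10': stack = [10] (depth 1)
After 'push 18': stack = [10, 18] (depth 2)
After 'dup': stack = [10, 18, 18] (depth 3)
After 'mod': stack = [10, 0] (depth 2)
After 'push 0': stack = [10, 0, 0] (depth 3)
After 'pick 1': stack = [10, 0, 0, 0] (depth 4)
After 'push -6': stack = [10, 0, 0, 0, -6] (depth 5)
After 'neg': stack = [10, 0, 0, 0, 6] (depth 5)
After 'push 18': stack = [10, 0, 0, 0, 6, 18] (depth 6)
After 'gt': stack = [10, 0, 0, 0, 0] (depth 5)
After 'push -5': stack = [10, 0, 0, 0, 0, -5] (depth 6)
After 'swap': stack = [10, 0, 0, 0, -5, 0] (depth 6)
After 'sub': stack = [10, 0, 0, 0, -5] (depth 5)
After 'mod': stack = [10, 0, 0, 0] (depth 4)
After 'eq': stack = [10, 0, 1] (depth 3)
After 'neg': stack = [10, 0, -1] (depth 3)
After 'push -8': stack = [10, 0, -1, -8] (depth 4)
After 'mul': stack = [10, 0, 8] (depth 3)
After 'div': stack = [10, 0] (depth 2)
After 'dup': stack = [10, 0, 0] (depth 3)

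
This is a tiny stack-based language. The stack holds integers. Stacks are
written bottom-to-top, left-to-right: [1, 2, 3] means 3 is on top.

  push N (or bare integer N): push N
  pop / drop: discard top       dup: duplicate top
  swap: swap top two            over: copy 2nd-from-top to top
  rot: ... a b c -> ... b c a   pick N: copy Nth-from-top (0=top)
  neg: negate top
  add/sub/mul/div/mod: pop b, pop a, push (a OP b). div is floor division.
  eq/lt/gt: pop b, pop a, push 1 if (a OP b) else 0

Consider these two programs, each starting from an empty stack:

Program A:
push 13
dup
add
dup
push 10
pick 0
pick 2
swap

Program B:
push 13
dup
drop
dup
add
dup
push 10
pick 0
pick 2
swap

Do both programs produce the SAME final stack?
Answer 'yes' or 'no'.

Program A trace:
  After 'push 13': [13]
  After 'dup': [13, 13]
  After 'add': [26]
  After 'dup': [26, 26]
  After 'push 10': [26, 26, 10]
  After 'pick 0': [26, 26, 10, 10]
  After 'pick 2': [26, 26, 10, 10, 26]
  After 'swap': [26, 26, 10, 26, 10]
Program A final stack: [26, 26, 10, 26, 10]

Program B trace:
  After 'push 13': [13]
  After 'dup': [13, 13]
  After 'drop': [13]
  After 'dup': [13, 13]
  After 'add': [26]
  After 'dup': [26, 26]
  After 'push 10': [26, 26, 10]
  After 'pick 0': [26, 26, 10, 10]
  After 'pick 2': [26, 26, 10, 10, 26]
  After 'swap': [26, 26, 10, 26, 10]
Program B final stack: [26, 26, 10, 26, 10]
Same: yes

Answer: yes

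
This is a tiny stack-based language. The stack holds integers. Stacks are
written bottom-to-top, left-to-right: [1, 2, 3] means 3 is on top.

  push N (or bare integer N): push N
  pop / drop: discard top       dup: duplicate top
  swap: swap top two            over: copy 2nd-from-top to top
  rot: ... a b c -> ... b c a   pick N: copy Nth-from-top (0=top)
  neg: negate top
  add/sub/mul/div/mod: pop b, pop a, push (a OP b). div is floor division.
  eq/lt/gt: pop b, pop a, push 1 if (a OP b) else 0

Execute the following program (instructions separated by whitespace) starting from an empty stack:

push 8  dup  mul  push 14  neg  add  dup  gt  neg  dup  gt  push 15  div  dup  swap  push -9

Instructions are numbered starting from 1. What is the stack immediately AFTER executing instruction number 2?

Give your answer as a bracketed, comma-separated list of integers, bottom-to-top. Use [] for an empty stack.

Answer: [8, 8]

Derivation:
Step 1 ('push 8'): [8]
Step 2 ('dup'): [8, 8]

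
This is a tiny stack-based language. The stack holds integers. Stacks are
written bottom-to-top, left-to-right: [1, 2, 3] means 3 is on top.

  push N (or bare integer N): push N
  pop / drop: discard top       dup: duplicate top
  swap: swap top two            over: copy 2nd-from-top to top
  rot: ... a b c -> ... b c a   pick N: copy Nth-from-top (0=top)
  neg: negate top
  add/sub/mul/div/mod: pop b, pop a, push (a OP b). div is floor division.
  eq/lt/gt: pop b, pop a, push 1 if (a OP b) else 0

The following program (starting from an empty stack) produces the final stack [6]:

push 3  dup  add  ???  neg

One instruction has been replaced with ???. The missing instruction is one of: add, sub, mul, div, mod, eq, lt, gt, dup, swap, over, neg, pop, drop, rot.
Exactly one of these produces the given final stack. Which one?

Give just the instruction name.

Stack before ???: [6]
Stack after ???:  [-6]
The instruction that transforms [6] -> [-6] is: neg

Answer: neg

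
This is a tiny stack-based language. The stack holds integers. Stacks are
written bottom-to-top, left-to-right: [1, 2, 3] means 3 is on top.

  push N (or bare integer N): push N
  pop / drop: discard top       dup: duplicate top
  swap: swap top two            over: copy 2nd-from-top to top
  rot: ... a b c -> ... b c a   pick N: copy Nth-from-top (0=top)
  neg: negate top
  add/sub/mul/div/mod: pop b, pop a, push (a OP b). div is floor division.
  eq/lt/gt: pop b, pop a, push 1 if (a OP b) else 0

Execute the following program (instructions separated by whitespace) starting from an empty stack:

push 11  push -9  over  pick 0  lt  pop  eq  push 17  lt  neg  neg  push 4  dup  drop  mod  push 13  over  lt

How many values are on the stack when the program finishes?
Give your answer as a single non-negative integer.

Answer: 2

Derivation:
After 'push 11': stack = [11] (depth 1)
After 'push -9': stack = [11, -9] (depth 2)
After 'over': stack = [11, -9, 11] (depth 3)
After 'pick 0': stack = [11, -9, 11, 11] (depth 4)
After 'lt': stack = [11, -9, 0] (depth 3)
After 'pop': stack = [11, -9] (depth 2)
After 'eq': stack = [0] (depth 1)
After 'push 17': stack = [0, 17] (depth 2)
After 'lt': stack = [1] (depth 1)
After 'neg': stack = [-1] (depth 1)
After 'neg': stack = [1] (depth 1)
After 'push 4': stack = [1, 4] (depth 2)
After 'dup': stack = [1, 4, 4] (depth 3)
After 'drop': stack = [1, 4] (depth 2)
After 'mod': stack = [1] (depth 1)
After 'push 13': stack = [1, 13] (depth 2)
After 'over': stack = [1, 13, 1] (depth 3)
After 'lt': stack = [1, 0] (depth 2)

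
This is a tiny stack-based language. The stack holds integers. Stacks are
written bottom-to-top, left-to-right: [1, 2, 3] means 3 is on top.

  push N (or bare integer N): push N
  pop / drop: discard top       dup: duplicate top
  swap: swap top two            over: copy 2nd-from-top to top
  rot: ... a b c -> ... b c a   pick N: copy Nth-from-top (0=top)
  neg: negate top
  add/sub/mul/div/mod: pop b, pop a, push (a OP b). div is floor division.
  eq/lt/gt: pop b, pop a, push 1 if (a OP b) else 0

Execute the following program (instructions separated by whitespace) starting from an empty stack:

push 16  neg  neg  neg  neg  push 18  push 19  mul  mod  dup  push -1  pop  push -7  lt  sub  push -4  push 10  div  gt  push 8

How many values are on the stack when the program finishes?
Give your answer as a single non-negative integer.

After 'push 16': stack = [16] (depth 1)
After 'neg': stack = [-16] (depth 1)
After 'neg': stack = [16] (depth 1)
After 'neg': stack = [-16] (depth 1)
After 'neg': stack = [16] (depth 1)
After 'push 18': stack = [16, 18] (depth 2)
After 'push 19': stack = [16, 18, 19] (depth 3)
After 'mul': stack = [16, 342] (depth 2)
After 'mod': stack = [16] (depth 1)
After 'dup': stack = [16, 16] (depth 2)
After 'push -1': stack = [16, 16, -1] (depth 3)
After 'pop': stack = [16, 16] (depth 2)
After 'push -7': stack = [16, 16, -7] (depth 3)
After 'lt': stack = [16, 0] (depth 2)
After 'sub': stack = [16] (depth 1)
After 'push -4': stack = [16, -4] (depth 2)
After 'push 10': stack = [16, -4, 10] (depth 3)
After 'div': stack = [16, -1] (depth 2)
After 'gt': stack = [1] (depth 1)
After 'push 8': stack = [1, 8] (depth 2)

Answer: 2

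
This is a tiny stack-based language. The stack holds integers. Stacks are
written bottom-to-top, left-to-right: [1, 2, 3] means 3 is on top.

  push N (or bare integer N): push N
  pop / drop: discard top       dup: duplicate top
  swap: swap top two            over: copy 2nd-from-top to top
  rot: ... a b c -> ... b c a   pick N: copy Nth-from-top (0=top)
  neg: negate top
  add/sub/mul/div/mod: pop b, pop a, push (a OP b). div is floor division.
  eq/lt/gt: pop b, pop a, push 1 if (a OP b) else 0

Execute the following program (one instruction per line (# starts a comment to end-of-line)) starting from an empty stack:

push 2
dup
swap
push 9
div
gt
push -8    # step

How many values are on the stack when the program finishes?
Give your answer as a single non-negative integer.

After 'push 2': stack = [2] (depth 1)
After 'dup': stack = [2, 2] (depth 2)
After 'swap': stack = [2, 2] (depth 2)
After 'push 9': stack = [2, 2, 9] (depth 3)
After 'div': stack = [2, 0] (depth 2)
After 'gt': stack = [1] (depth 1)
After 'push -8': stack = [1, -8] (depth 2)

Answer: 2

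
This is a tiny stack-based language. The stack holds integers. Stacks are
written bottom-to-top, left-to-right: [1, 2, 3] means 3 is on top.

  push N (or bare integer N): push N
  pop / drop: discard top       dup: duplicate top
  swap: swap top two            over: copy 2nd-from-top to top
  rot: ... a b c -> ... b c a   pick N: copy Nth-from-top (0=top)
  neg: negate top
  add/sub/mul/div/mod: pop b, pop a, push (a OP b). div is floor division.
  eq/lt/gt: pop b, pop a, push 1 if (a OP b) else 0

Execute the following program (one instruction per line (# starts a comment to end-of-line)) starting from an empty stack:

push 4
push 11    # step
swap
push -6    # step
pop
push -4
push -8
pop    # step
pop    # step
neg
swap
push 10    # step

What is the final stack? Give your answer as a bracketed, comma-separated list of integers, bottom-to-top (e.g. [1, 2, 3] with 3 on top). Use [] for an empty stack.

After 'push 4': [4]
After 'push 11': [4, 11]
After 'swap': [11, 4]
After 'push -6': [11, 4, -6]
After 'pop': [11, 4]
After 'push -4': [11, 4, -4]
After 'push -8': [11, 4, -4, -8]
After 'pop': [11, 4, -4]
After 'pop': [11, 4]
After 'neg': [11, -4]
After 'swap': [-4, 11]
After 'push 10': [-4, 11, 10]

Answer: [-4, 11, 10]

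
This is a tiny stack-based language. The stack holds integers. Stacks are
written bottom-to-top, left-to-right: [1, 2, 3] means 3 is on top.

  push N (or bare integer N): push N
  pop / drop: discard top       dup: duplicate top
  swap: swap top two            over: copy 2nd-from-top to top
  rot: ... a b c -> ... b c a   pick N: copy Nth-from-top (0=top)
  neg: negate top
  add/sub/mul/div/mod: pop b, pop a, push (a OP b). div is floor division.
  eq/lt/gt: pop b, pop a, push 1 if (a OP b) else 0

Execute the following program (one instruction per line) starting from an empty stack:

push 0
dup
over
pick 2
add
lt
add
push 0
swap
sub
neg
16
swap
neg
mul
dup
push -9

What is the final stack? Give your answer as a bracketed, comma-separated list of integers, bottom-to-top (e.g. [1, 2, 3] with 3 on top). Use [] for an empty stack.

After 'push 0': [0]
After 'dup': [0, 0]
After 'over': [0, 0, 0]
After 'pick 2': [0, 0, 0, 0]
After 'add': [0, 0, 0]
After 'lt': [0, 0]
After 'add': [0]
After 'push 0': [0, 0]
After 'swap': [0, 0]
After 'sub': [0]
After 'neg': [0]
After 'push 16': [0, 16]
After 'swap': [16, 0]
After 'neg': [16, 0]
After 'mul': [0]
After 'dup': [0, 0]
After 'push -9': [0, 0, -9]

Answer: [0, 0, -9]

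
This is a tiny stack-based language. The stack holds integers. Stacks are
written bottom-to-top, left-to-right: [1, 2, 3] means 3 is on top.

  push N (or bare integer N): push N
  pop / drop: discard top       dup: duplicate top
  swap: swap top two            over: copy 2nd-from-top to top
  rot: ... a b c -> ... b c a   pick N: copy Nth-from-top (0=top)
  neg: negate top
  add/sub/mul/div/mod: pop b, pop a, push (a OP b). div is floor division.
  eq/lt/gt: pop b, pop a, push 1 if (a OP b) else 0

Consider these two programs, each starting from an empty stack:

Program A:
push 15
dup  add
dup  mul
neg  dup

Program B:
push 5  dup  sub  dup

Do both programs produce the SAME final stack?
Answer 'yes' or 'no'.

Program A trace:
  After 'push 15': [15]
  After 'dup': [15, 15]
  After 'add': [30]
  After 'dup': [30, 30]
  After 'mul': [900]
  After 'neg': [-900]
  After 'dup': [-900, -900]
Program A final stack: [-900, -900]

Program B trace:
  After 'push 5': [5]
  After 'dup': [5, 5]
  After 'sub': [0]
  After 'dup': [0, 0]
Program B final stack: [0, 0]
Same: no

Answer: no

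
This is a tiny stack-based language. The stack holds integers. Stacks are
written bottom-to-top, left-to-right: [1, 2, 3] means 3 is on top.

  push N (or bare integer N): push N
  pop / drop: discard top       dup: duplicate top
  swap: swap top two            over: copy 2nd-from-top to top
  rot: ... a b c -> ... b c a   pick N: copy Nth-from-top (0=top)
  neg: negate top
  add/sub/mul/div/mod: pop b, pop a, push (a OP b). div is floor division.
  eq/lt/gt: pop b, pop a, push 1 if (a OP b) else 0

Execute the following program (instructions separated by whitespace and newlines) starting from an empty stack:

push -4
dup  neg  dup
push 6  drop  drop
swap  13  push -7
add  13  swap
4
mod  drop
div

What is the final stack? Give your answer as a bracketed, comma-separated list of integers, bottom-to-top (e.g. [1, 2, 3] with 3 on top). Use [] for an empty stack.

Answer: [4, -1]

Derivation:
After 'push -4': [-4]
After 'dup': [-4, -4]
After 'neg': [-4, 4]
After 'dup': [-4, 4, 4]
After 'push 6': [-4, 4, 4, 6]
After 'drop': [-4, 4, 4]
After 'drop': [-4, 4]
After 'swap': [4, -4]
After 'push 13': [4, -4, 13]
After 'push -7': [4, -4, 13, -7]
After 'add': [4, -4, 6]
After 'push 13': [4, -4, 6, 13]
After 'swap': [4, -4, 13, 6]
After 'push 4': [4, -4, 13, 6, 4]
After 'mod': [4, -4, 13, 2]
After 'drop': [4, -4, 13]
After 'div': [4, -1]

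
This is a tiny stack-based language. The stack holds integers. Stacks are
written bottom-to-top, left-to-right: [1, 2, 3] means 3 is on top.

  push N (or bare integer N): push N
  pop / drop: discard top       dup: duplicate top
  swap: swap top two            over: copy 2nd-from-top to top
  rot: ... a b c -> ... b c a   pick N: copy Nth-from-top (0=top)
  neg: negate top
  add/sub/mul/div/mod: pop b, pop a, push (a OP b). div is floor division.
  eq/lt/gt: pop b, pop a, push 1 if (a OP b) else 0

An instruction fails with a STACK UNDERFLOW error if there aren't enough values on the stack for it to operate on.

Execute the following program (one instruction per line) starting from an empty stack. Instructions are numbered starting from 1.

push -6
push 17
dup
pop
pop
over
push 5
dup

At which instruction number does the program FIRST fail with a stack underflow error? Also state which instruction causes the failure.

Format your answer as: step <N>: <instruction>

Step 1 ('push -6'): stack = [-6], depth = 1
Step 2 ('push 17'): stack = [-6, 17], depth = 2
Step 3 ('dup'): stack = [-6, 17, 17], depth = 3
Step 4 ('pop'): stack = [-6, 17], depth = 2
Step 5 ('pop'): stack = [-6], depth = 1
Step 6 ('over'): needs 2 value(s) but depth is 1 — STACK UNDERFLOW

Answer: step 6: over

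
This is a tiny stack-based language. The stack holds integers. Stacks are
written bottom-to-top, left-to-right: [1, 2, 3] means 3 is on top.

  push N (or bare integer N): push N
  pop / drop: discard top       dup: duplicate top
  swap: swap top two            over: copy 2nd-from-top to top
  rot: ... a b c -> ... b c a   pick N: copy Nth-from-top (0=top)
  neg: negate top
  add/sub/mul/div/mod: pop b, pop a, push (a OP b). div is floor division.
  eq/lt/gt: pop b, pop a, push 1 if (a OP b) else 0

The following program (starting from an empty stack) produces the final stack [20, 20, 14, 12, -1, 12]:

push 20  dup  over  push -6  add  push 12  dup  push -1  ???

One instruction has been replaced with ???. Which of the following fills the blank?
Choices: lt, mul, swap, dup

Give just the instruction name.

Answer: swap

Derivation:
Stack before ???: [20, 20, 14, 12, 12, -1]
Stack after ???:  [20, 20, 14, 12, -1, 12]
Checking each choice:
  lt: produces [20, 20, 14, 12, 0]
  mul: produces [20, 20, 14, 12, -12]
  swap: MATCH
  dup: produces [20, 20, 14, 12, 12, -1, -1]


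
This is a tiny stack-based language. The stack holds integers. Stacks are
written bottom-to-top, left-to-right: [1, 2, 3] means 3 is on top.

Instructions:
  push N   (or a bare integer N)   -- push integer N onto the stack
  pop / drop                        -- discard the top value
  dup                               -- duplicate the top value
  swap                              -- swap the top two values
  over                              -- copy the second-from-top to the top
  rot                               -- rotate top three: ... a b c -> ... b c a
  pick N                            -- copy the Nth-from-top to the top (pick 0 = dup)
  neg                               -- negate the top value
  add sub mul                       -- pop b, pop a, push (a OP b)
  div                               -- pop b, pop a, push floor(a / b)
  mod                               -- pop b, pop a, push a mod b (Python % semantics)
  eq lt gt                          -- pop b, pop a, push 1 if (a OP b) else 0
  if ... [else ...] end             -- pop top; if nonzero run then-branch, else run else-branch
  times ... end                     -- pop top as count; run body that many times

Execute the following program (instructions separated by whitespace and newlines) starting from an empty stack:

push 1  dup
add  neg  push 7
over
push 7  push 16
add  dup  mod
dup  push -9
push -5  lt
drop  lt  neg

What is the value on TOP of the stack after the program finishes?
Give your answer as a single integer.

Answer: 0

Derivation:
After 'push 1': [1]
After 'dup': [1, 1]
After 'add': [2]
After 'neg': [-2]
After 'push 7': [-2, 7]
After 'over': [-2, 7, -2]
After 'push 7': [-2, 7, -2, 7]
After 'push 16': [-2, 7, -2, 7, 16]
After 'add': [-2, 7, -2, 23]
After 'dup': [-2, 7, -2, 23, 23]
After 'mod': [-2, 7, -2, 0]
After 'dup': [-2, 7, -2, 0, 0]
After 'push -9': [-2, 7, -2, 0, 0, -9]
After 'push -5': [-2, 7, -2, 0, 0, -9, -5]
After 'lt': [-2, 7, -2, 0, 0, 1]
After 'drop': [-2, 7, -2, 0, 0]
After 'lt': [-2, 7, -2, 0]
After 'neg': [-2, 7, -2, 0]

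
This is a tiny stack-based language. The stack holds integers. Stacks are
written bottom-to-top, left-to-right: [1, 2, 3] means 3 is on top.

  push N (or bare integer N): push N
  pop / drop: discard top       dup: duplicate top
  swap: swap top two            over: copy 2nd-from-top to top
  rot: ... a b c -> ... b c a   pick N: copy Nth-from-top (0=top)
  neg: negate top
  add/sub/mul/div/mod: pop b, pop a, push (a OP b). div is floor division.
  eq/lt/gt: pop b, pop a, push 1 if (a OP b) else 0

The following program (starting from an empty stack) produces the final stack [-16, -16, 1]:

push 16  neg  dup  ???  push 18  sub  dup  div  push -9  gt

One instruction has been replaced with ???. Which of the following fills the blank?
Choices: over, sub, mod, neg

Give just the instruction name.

Answer: over

Derivation:
Stack before ???: [-16, -16]
Stack after ???:  [-16, -16, -16]
Checking each choice:
  over: MATCH
  sub: produces [1]
  mod: produces [1]
  neg: produces [-16, 1]


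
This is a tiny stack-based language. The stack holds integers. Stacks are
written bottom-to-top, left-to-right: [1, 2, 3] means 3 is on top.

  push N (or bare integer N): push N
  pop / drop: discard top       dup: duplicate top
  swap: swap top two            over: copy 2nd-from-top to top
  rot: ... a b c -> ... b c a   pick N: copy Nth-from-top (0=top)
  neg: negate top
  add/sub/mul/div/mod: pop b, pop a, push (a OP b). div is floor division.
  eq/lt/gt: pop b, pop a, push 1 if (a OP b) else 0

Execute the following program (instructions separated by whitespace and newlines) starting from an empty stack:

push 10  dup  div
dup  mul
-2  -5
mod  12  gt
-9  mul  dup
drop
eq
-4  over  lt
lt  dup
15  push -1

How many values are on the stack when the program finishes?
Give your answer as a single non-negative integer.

After 'push 10': stack = [10] (depth 1)
After 'dup': stack = [10, 10] (depth 2)
After 'div': stack = [1] (depth 1)
After 'dup': stack = [1, 1] (depth 2)
After 'mul': stack = [1] (depth 1)
After 'push -2': stack = [1, -2] (depth 2)
After 'push -5': stack = [1, -2, -5] (depth 3)
After 'mod': stack = [1, -2] (depth 2)
After 'push 12': stack = [1, -2, 12] (depth 3)
After 'gt': stack = [1, 0] (depth 2)
  ...
After 'dup': stack = [1, 0, 0] (depth 3)
After 'drop': stack = [1, 0] (depth 2)
After 'eq': stack = [0] (depth 1)
After 'push -4': stack = [0, -4] (depth 2)
After 'over': stack = [0, -4, 0] (depth 3)
After 'lt': stack = [0, 1] (depth 2)
After 'lt': stack = [1] (depth 1)
After 'dup': stack = [1, 1] (depth 2)
After 'push 15': stack = [1, 1, 15] (depth 3)
After 'push -1': stack = [1, 1, 15, -1] (depth 4)

Answer: 4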